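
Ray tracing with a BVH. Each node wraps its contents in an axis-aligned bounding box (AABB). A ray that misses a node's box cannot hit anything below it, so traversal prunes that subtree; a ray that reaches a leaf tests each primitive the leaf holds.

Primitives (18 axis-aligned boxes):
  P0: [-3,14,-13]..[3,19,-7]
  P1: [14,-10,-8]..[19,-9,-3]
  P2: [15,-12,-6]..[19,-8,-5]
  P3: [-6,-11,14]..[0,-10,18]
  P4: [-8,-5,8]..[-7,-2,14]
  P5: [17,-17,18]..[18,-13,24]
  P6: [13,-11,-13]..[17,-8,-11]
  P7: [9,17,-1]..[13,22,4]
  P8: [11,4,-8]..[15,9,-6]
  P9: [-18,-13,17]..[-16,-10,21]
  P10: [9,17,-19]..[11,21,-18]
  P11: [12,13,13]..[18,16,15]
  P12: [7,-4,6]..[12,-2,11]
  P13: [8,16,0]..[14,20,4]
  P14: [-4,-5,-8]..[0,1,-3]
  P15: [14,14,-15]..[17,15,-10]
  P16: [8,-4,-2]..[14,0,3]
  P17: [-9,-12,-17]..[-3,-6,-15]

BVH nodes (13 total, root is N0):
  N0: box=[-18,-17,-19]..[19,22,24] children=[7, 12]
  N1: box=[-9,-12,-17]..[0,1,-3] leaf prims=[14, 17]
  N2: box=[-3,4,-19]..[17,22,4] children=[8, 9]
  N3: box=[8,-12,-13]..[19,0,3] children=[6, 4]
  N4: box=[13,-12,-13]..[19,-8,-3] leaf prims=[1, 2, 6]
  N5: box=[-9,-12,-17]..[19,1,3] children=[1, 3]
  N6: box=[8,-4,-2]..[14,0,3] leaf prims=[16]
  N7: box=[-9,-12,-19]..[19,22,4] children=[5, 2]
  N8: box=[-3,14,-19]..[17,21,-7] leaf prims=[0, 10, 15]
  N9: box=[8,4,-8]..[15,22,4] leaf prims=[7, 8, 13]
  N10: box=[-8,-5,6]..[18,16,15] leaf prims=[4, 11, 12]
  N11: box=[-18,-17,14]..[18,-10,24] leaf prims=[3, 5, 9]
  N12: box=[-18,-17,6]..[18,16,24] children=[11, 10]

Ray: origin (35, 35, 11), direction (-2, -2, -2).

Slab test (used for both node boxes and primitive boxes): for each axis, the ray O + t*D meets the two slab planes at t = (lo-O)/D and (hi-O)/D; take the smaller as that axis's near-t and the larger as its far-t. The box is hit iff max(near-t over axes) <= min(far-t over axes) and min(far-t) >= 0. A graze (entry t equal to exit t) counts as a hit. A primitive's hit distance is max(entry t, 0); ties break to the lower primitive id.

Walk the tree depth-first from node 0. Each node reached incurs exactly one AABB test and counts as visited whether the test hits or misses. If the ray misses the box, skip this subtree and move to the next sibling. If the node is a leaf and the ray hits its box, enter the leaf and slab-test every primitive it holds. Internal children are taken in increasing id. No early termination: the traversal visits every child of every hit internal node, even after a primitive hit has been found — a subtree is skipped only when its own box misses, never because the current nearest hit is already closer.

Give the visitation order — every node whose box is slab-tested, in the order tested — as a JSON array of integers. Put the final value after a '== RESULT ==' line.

Walk:
N0 x:[8,53/2] y:[13/2,26] z:[-13/2,15] -> hit [8,15], descend [7, 12]
  N7 x:[8,22] y:[13/2,47/2] z:[7/2,15] -> hit [8,15], descend [2, 5]
    N2 x:[9,19] y:[13/2,31/2] z:[7/2,15] -> hit [9,15], descend [8, 9]
      N8 x:[9,19] y:[7,21/2] z:[9,15] -> hit [9,21/2] leaf, test {P0(miss), P10(miss), P15@t=21/2}
      N9 x:[10,27/2] y:[13/2,31/2] z:[7/2,19/2] -> miss, prune
    N5 x:[8,22] y:[17,47/2] z:[4,14] -> miss, prune
  N12 x:[17/2,53/2] y:[19/2,26] z:[-13/2,5/2] -> miss, prune

order=[0, 7, 2, 8, 9, 5, 12]  |boxes|=7  |leaves|=1  hit=P15

== RESULT ==
[0, 7, 2, 8, 9, 5, 12]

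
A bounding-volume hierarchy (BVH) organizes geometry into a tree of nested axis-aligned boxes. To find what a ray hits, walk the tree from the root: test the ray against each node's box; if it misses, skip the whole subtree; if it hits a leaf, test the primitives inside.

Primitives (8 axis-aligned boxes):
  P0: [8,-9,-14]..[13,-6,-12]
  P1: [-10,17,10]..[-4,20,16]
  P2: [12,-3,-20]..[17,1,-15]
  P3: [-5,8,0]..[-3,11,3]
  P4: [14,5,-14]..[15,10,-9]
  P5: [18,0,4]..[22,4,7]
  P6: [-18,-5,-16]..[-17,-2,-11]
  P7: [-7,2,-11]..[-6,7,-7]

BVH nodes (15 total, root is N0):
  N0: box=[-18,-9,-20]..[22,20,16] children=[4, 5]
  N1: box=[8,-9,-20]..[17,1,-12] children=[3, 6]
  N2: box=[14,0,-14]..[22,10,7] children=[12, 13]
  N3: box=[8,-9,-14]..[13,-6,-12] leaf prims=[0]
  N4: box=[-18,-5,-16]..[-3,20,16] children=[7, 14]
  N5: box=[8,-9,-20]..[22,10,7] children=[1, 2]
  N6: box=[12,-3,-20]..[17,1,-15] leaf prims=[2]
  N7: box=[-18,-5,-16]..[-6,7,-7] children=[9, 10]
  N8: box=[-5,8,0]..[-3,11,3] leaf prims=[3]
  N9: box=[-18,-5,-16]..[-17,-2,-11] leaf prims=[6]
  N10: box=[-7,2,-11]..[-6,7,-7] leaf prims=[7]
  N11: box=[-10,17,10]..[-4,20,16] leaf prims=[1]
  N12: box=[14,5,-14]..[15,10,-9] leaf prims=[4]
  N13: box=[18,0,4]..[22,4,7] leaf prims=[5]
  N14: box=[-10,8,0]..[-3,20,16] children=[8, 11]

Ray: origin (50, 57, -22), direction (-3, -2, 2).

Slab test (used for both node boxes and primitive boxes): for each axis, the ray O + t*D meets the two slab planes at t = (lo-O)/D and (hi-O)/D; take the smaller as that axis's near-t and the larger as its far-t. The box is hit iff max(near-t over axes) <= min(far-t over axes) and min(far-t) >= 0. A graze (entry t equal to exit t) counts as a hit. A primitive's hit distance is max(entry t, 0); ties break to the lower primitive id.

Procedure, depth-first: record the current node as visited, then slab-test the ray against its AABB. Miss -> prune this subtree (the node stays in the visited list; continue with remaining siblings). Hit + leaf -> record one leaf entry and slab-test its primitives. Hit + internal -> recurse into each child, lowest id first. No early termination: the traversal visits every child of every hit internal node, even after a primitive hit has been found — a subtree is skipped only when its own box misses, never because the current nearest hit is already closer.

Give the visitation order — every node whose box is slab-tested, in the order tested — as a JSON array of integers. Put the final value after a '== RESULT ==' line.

Trace the traversal:
N0 x:[28/3,68/3] y:[37/2,33] z:[1,19] -> hit [37/2,19], descend [4, 5]
  N4 x:[53/3,68/3] y:[37/2,31] z:[3,19] -> hit [37/2,19], descend [7, 14]
    N7 x:[56/3,68/3] y:[25,31] z:[3,15/2] -> miss, prune
    N14 x:[53/3,20] y:[37/2,49/2] z:[11,19] -> hit [37/2,19], descend [8, 11]
      N8 x:[53/3,55/3] y:[23,49/2] z:[11,25/2] -> miss, prune
      N11 x:[18,20] y:[37/2,20] z:[16,19] -> hit [37/2,19] leaf, test {P1@t=37/2}
  N5 x:[28/3,14] y:[47/2,33] z:[1,29/2] -> miss, prune

Visited [0, 4, 7, 14, 8, 11, 5]. Tests: 7 box, 1 leaf. Nearest: P1.

== RESULT ==
[0, 4, 7, 14, 8, 11, 5]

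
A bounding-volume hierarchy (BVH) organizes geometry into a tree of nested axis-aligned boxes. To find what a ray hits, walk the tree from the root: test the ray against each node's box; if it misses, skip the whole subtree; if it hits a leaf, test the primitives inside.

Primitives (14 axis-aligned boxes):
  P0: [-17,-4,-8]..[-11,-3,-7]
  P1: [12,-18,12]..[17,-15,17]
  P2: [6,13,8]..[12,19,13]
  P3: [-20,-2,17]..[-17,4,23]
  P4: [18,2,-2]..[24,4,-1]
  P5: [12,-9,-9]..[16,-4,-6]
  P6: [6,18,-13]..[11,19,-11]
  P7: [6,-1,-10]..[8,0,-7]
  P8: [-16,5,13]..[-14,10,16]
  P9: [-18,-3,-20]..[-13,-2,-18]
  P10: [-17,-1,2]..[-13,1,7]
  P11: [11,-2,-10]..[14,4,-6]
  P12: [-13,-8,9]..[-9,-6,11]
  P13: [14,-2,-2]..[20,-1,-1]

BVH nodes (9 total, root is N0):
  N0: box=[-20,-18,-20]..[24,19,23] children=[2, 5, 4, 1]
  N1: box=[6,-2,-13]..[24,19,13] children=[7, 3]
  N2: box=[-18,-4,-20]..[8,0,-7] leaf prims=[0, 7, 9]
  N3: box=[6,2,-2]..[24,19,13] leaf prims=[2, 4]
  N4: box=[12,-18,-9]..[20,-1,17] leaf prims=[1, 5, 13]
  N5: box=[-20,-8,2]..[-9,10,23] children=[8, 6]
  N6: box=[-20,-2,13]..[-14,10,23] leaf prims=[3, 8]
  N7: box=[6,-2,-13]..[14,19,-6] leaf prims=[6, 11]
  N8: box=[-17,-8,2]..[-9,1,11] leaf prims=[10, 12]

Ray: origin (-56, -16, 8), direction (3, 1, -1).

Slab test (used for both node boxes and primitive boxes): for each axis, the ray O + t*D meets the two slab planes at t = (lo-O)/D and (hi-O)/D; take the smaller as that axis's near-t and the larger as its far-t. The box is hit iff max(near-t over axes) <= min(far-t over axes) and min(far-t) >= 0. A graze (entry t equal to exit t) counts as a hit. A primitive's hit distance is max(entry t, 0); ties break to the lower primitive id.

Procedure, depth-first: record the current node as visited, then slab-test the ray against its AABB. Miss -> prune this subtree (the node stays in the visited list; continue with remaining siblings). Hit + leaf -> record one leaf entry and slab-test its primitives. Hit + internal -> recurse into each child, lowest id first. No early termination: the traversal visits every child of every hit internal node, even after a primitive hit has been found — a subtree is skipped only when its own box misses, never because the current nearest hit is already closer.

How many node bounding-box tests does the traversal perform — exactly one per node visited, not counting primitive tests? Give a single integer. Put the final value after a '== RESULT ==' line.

Walk:
N0 x:[12,80/3] y:[-2,35] z:[-15,28] -> hit [12,80/3], descend [1, 2, 4, 5]
  N1 x:[62/3,80/3] y:[14,35] z:[-5,21] -> hit [62/3,21], descend [3, 7]
    N3 x:[62/3,80/3] y:[18,35] z:[-5,10] -> miss, prune
    N7 x:[62/3,70/3] y:[14,35] z:[14,21] -> hit [62/3,21] leaf, test {P6(miss), P11(miss)}
  N2 x:[38/3,64/3] y:[12,16] z:[15,28] -> hit [15,16] leaf, test {P0(miss), P7(miss), P9(miss)}
  N4 x:[68/3,76/3] y:[-2,15] z:[-9,17] -> miss, prune
  N5 x:[12,47/3] y:[8,26] z:[-15,6] -> miss, prune

order=[0, 1, 3, 7, 2, 4, 5]  |boxes|=7  |leaves|=2  hit=miss

== RESULT ==
7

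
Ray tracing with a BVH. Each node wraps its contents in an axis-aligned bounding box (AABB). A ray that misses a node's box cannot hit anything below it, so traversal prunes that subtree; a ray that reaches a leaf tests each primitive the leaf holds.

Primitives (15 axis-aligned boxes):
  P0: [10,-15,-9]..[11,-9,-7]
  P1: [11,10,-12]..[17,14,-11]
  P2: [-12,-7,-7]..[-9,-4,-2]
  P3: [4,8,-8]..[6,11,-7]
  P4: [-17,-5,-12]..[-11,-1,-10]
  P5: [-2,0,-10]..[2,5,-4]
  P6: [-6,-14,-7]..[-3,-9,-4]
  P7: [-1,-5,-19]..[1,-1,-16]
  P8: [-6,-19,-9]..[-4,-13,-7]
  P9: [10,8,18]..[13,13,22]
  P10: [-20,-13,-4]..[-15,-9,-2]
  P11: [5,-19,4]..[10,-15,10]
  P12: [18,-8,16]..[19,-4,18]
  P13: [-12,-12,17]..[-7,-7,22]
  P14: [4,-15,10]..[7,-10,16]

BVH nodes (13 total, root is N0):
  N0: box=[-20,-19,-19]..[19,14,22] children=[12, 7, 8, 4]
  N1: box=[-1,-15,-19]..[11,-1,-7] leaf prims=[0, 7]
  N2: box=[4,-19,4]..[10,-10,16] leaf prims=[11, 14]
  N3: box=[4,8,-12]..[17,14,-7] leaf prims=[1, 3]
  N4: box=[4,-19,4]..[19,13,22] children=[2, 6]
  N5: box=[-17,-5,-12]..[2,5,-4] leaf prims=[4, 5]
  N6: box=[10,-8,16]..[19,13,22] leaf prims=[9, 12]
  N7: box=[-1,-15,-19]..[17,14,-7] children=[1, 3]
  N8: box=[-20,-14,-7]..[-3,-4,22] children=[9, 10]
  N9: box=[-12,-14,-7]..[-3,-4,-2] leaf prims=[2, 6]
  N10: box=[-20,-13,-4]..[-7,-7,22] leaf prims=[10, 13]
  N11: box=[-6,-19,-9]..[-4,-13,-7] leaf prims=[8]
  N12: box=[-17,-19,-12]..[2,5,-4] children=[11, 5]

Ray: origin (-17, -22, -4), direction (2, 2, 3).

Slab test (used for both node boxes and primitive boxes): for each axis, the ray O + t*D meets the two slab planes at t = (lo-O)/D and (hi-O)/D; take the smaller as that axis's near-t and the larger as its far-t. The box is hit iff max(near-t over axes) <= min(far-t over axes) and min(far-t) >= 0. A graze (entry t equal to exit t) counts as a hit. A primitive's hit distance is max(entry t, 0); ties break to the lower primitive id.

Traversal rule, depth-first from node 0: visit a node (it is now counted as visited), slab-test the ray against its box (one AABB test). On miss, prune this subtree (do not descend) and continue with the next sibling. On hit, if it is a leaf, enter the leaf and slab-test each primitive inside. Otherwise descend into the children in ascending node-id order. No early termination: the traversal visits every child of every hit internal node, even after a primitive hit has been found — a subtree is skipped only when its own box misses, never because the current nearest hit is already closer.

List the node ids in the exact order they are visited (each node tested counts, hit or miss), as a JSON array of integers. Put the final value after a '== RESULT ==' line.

Traverse from the root:
N0 x:[-3/2,18] y:[3/2,18] z:[-5,26/3] -> hit [3/2,26/3], descend [4, 7, 8, 12]
  N4 x:[21/2,18] y:[3/2,35/2] z:[8/3,26/3] -> miss, prune
  N7 x:[8,17] y:[7/2,18] z:[-5,-1] -> miss, prune
  N8 x:[-3/2,7] y:[4,9] z:[-1,26/3] -> hit [4,7], descend [9, 10]
    N9 x:[5/2,7] y:[4,9] z:[-1,2/3] -> miss, prune
    N10 x:[-3/2,5] y:[9/2,15/2] z:[0,26/3] -> hit [9/2,5] leaf, test {P10(miss), P13(miss)}
  N12 x:[0,19/2] y:[3/2,27/2] z:[-8/3,0] -> miss, prune

7 AABB tests over nodes [0, 4, 7, 8, 9, 10, 12]; 1 leaf entered; closest miss.

== RESULT ==
[0, 4, 7, 8, 9, 10, 12]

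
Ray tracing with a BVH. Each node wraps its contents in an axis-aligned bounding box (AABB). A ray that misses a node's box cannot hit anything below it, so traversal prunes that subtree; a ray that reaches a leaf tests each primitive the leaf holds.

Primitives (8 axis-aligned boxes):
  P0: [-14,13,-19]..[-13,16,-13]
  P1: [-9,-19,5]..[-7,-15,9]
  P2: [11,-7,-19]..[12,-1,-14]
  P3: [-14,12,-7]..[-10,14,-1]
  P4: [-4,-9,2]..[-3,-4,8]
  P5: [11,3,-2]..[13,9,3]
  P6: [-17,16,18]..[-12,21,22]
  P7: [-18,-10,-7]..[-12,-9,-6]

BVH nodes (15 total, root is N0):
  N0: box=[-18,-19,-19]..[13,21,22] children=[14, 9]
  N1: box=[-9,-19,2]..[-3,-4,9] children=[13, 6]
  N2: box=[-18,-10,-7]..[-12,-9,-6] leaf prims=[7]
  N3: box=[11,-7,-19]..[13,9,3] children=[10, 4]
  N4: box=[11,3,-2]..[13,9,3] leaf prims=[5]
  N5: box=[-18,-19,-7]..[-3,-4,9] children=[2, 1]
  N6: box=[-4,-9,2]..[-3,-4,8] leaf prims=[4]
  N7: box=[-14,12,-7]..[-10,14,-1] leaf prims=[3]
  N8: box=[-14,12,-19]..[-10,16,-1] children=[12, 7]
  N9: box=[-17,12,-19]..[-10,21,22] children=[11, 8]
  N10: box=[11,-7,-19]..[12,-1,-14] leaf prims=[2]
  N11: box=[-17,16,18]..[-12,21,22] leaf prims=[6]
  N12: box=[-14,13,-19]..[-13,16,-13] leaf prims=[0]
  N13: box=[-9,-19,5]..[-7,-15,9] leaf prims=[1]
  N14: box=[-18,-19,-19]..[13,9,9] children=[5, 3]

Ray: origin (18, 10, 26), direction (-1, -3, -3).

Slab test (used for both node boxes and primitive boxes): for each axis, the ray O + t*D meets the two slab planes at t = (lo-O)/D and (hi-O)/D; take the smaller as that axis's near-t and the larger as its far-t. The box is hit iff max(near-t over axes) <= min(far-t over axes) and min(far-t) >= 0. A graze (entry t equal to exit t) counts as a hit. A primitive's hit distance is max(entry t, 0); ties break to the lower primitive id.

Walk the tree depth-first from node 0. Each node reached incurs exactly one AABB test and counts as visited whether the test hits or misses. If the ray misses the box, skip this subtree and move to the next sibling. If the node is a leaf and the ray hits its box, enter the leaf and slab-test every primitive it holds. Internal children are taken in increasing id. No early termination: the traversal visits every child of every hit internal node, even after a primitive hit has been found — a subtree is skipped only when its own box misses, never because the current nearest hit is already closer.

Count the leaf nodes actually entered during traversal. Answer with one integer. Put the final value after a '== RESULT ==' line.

Trace the traversal:
N0 x:[5,36] y:[-11/3,29/3] z:[4/3,15] -> hit [5,29/3], descend [9, 14]
  N9 x:[28,35] y:[-11/3,-2/3] z:[4/3,15] -> miss, prune
  N14 x:[5,36] y:[1/3,29/3] z:[17/3,15] -> hit [17/3,29/3], descend [3, 5]
    N3 x:[5,7] y:[1/3,17/3] z:[23/3,15] -> miss, prune
    N5 x:[21,36] y:[14/3,29/3] z:[17/3,11] -> miss, prune

order=[0, 9, 14, 3, 5]  |boxes|=5  |leaves|=0  hit=miss

== RESULT ==
0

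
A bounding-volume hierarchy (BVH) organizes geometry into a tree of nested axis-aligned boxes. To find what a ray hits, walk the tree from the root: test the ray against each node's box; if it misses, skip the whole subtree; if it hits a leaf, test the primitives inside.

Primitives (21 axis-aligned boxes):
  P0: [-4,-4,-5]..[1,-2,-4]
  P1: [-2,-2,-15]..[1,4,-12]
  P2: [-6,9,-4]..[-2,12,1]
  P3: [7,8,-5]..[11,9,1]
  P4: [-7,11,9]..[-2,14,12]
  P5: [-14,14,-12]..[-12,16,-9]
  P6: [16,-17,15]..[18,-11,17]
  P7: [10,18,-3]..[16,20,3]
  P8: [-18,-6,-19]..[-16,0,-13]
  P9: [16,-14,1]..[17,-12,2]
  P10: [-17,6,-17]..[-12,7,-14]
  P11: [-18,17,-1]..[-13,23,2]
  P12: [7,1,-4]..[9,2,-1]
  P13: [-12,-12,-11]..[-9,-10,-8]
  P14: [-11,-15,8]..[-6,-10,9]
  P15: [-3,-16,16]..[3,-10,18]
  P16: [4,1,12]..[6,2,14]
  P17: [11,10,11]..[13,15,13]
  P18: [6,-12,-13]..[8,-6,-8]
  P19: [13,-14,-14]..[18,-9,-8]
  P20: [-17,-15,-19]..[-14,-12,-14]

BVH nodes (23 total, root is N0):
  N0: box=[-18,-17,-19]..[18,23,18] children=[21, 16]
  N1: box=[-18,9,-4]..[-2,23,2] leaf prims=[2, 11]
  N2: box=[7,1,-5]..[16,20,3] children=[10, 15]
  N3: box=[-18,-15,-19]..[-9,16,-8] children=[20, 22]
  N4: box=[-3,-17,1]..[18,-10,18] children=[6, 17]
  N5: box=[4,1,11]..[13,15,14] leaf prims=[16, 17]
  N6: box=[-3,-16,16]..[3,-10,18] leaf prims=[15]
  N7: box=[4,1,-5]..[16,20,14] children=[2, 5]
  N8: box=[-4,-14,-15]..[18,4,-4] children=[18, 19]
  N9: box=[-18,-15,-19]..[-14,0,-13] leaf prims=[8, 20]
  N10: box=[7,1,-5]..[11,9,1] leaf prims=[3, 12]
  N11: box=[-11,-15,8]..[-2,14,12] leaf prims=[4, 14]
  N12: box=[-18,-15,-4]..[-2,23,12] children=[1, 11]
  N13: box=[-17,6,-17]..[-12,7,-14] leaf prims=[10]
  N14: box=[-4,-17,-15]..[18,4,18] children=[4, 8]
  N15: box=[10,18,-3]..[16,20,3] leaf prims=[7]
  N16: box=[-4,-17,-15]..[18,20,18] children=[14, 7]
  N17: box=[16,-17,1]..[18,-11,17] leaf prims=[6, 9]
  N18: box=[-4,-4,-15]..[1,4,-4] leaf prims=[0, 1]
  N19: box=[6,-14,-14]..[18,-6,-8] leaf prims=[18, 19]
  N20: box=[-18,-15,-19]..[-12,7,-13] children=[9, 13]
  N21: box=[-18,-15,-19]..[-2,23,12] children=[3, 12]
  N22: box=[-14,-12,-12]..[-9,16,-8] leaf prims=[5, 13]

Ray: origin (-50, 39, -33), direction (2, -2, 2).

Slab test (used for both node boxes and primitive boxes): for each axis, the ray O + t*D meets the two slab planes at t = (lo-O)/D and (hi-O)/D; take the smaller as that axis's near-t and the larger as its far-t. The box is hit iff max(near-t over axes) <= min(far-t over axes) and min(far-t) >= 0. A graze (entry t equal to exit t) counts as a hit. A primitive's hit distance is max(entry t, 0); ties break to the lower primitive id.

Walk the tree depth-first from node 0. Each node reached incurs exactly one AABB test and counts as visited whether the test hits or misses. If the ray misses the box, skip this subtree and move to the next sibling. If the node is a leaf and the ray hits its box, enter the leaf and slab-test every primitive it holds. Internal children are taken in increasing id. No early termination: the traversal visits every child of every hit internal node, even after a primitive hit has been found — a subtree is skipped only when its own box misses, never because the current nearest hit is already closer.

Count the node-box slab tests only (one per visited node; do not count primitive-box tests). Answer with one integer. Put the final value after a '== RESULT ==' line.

Trace the traversal:
N0 x:[16,34] y:[8,28] z:[7,51/2] -> hit [16,51/2], descend [16, 21]
  N16 x:[23,34] y:[19/2,28] z:[9,51/2] -> hit [23,51/2], descend [7, 14]
    N7 x:[27,33] y:[19/2,19] z:[14,47/2] -> miss, prune
    N14 x:[23,34] y:[35/2,28] z:[9,51/2] -> hit [23,51/2], descend [4, 8]
      N4 x:[47/2,34] y:[49/2,28] z:[17,51/2] -> hit [49/2,51/2], descend [6, 17]
        N6 x:[47/2,53/2] y:[49/2,55/2] z:[49/2,51/2] -> hit [49/2,51/2] leaf, test {P15@t=49/2}
        N17 x:[33,34] y:[25,28] z:[17,25] -> miss, prune
      N8 x:[23,34] y:[35/2,53/2] z:[9,29/2] -> miss, prune
  N21 x:[16,24] y:[8,27] z:[7,45/2] -> hit [16,45/2], descend [3, 12]
    N3 x:[16,41/2] y:[23/2,27] z:[7,25/2] -> miss, prune
    N12 x:[16,24] y:[8,27] z:[29/2,45/2] -> hit [16,45/2], descend [1, 11]
      N1 x:[16,24] y:[8,15] z:[29/2,35/2] -> miss, prune
      N11 x:[39/2,24] y:[25/2,27] z:[41/2,45/2] -> hit [41/2,45/2] leaf, test {P4(miss), P14(miss)}

order=[0, 16, 7, 14, 4, 6, 17, 8, 21, 3, 12, 1, 11]  |boxes|=13  |leaves|=2  hit=P15

== RESULT ==
13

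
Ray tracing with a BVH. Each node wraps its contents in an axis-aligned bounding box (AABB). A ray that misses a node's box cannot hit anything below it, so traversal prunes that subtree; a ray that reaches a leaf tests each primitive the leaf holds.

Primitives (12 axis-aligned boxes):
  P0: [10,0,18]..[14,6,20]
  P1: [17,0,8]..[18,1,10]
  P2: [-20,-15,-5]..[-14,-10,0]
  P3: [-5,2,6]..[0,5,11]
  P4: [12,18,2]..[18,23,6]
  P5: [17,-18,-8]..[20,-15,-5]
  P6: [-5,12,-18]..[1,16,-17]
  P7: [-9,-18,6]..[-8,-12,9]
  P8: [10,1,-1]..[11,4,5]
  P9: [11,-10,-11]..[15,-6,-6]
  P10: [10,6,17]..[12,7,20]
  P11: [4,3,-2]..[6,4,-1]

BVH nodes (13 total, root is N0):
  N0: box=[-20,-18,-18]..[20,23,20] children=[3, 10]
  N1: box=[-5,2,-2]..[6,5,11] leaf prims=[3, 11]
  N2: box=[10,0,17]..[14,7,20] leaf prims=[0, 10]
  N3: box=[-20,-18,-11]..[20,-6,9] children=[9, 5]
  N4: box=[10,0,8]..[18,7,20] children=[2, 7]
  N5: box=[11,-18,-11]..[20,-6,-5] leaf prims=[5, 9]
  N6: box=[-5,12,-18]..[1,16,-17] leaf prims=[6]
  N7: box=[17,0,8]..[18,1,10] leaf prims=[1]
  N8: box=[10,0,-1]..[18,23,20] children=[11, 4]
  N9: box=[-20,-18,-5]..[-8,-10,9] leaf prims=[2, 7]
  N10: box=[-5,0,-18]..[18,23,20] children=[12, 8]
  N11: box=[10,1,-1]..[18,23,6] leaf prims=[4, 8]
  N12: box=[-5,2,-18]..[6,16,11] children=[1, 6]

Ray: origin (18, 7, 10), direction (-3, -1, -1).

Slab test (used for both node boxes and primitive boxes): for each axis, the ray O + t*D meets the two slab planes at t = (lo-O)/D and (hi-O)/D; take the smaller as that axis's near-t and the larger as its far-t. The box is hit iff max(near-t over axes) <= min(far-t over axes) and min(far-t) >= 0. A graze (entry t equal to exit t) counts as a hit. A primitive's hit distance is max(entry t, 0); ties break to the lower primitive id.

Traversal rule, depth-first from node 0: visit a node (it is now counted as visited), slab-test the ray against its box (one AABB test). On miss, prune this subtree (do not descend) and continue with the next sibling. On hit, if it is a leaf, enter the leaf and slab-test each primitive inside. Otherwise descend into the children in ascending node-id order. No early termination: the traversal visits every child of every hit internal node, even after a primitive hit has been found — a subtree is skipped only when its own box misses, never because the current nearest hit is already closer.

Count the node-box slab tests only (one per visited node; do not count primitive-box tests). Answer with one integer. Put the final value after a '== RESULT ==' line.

Walk:
N0 x:[-2/3,38/3] y:[-16,25] z:[-10,28] -> hit [-2/3,38/3], descend [3, 10]
  N3 x:[-2/3,38/3] y:[13,25] z:[1,21] -> miss, prune
  N10 x:[0,23/3] y:[-16,7] z:[-10,28] -> hit [0,7], descend [8, 12]
    N8 x:[0,8/3] y:[-16,7] z:[-10,11] -> hit [0,8/3], descend [4, 11]
      N4 x:[0,8/3] y:[0,7] z:[-10,2] -> hit [0,2], descend [2, 7]
        N2 x:[4/3,8/3] y:[0,7] z:[-10,-7] -> miss, prune
        N7 x:[0,1/3] y:[6,7] z:[0,2] -> miss, prune
      N11 x:[0,8/3] y:[-16,6] z:[4,11] -> miss, prune
    N12 x:[4,23/3] y:[-9,5] z:[-1,28] -> hit [4,5], descend [1, 6]
      N1 x:[4,23/3] y:[2,5] z:[-1,12] -> hit [4,5] leaf, test {P3(miss), P11(miss)}
      N6 x:[17/3,23/3] y:[-9,-5] z:[27,28] -> miss, prune

Summary -> nodes [0, 3, 10, 8, 4, 2, 7, 11, 12, 1, 6]; box-tests=11; leaf-entries=1; first=miss

== RESULT ==
11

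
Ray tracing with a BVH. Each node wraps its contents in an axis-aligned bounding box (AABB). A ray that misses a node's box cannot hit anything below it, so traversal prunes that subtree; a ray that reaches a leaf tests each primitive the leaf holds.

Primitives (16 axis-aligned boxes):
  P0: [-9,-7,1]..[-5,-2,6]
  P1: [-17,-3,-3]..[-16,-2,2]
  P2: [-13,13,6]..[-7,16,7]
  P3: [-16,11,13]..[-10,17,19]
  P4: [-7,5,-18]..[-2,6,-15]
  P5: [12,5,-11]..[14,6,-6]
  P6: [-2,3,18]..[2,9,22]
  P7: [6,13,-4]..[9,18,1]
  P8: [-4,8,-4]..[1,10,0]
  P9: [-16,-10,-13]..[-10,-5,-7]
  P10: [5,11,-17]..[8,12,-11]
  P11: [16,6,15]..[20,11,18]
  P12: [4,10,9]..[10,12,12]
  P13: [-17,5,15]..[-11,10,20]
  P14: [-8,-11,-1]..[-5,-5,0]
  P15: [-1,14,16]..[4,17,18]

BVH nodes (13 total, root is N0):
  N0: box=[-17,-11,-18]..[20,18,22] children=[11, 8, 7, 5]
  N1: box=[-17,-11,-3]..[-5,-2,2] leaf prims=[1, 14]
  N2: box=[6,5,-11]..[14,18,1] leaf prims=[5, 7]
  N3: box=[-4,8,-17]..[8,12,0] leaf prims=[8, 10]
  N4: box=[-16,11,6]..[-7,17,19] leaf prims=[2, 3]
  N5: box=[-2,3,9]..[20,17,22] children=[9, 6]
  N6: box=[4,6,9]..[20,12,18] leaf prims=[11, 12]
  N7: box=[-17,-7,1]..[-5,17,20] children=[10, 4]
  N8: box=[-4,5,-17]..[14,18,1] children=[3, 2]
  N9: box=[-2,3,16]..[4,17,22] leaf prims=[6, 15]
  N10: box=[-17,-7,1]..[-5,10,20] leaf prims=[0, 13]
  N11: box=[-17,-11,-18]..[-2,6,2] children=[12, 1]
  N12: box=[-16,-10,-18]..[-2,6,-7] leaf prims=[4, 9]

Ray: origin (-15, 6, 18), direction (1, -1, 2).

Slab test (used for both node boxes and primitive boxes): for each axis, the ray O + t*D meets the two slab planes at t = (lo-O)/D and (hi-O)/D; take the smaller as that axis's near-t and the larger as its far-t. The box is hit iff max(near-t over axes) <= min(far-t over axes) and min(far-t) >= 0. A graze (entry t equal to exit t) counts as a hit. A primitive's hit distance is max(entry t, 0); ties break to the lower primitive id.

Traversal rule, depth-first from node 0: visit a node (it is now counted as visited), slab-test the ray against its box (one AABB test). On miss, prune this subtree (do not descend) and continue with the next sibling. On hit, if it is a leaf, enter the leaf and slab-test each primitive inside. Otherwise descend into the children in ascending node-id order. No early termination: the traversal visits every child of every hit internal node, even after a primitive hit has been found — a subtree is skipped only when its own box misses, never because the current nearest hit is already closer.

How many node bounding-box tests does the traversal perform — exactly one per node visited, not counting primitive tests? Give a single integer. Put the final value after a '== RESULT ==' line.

Traverse from the root:
N0 x:[-2,35] y:[-12,17] z:[-18,2] -> hit [-2,2], descend [5, 7, 8, 11]
  N5 x:[13,35] y:[-11,3] z:[-9/2,2] -> miss, prune
  N7 x:[-2,10] y:[-11,13] z:[-17/2,1] -> hit [-2,1], descend [4, 10]
    N4 x:[-1,8] y:[-11,-5] z:[-6,1/2] -> miss, prune
    N10 x:[-2,10] y:[-4,13] z:[-17/2,1] -> hit [-2,1] leaf, test {P0(miss), P13@t=0}
  N8 x:[11,29] y:[-12,1] z:[-35/2,-17/2] -> miss, prune
  N11 x:[-2,13] y:[0,17] z:[-18,-8] -> miss, prune

Summary -> nodes [0, 5, 7, 4, 10, 8, 11]; box-tests=7; leaf-entries=1; first=P13

== RESULT ==
7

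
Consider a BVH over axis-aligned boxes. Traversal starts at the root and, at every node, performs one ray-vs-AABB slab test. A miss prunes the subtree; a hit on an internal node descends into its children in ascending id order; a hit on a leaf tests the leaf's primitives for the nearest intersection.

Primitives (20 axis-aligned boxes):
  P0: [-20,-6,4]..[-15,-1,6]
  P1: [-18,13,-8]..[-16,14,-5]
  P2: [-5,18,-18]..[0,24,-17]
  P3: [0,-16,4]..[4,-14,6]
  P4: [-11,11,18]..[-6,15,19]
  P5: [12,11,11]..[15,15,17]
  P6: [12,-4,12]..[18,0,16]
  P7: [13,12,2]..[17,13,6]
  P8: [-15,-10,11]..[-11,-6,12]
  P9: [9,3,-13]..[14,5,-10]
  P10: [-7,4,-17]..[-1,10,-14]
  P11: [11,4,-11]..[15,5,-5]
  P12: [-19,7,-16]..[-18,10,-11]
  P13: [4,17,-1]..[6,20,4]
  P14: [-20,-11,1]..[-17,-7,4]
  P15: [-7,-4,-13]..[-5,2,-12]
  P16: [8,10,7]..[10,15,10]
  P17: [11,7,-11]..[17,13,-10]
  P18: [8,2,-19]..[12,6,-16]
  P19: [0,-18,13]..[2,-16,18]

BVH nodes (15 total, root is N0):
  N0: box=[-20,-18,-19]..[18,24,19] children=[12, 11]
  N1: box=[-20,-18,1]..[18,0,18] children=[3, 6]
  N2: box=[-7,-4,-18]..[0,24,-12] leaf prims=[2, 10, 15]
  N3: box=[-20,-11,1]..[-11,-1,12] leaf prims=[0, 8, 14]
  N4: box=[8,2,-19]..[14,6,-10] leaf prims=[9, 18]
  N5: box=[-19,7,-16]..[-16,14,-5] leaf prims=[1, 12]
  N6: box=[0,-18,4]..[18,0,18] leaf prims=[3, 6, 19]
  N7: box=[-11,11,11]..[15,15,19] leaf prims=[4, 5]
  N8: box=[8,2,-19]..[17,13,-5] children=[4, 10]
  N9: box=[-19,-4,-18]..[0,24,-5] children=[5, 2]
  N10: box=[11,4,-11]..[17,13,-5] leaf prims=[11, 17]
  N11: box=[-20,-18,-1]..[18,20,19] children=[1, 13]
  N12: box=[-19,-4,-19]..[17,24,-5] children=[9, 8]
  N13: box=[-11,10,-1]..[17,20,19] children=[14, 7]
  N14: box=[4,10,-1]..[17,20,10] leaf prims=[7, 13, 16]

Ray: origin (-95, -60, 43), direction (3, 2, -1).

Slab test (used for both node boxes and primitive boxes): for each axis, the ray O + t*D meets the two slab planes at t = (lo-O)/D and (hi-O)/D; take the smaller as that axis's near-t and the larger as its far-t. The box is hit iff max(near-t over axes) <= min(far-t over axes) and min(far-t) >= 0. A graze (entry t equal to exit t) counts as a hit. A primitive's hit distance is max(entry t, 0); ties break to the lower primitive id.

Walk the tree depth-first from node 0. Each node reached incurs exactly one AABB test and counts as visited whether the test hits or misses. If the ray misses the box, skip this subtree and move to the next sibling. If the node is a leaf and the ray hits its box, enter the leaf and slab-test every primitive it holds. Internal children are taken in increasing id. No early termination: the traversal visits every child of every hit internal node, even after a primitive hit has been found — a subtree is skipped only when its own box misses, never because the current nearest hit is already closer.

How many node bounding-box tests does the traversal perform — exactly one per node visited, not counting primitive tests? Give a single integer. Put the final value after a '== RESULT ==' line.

Traverse from the root:
N0 x:[25,113/3] y:[21,42] z:[24,62] -> hit [25,113/3], descend [11, 12]
  N11 x:[25,113/3] y:[21,40] z:[24,44] -> hit [25,113/3], descend [1, 13]
    N1 x:[25,113/3] y:[21,30] z:[25,42] -> hit [25,30], descend [3, 6]
      N3 x:[25,28] y:[49/2,59/2] z:[31,42] -> miss, prune
      N6 x:[95/3,113/3] y:[21,30] z:[25,39] -> miss, prune
    N13 x:[28,112/3] y:[35,40] z:[24,44] -> hit [35,112/3], descend [7, 14]
      N7 x:[28,110/3] y:[71/2,75/2] z:[24,32] -> miss, prune
      N14 x:[33,112/3] y:[35,40] z:[33,44] -> hit [35,112/3] leaf, test {P7(miss), P13(miss), P16@t=35}
  N12 x:[76/3,112/3] y:[28,42] z:[48,62] -> miss, prune

Visited [0, 11, 1, 3, 6, 13, 7, 14, 12]. Tests: 9 box, 1 leaf. Nearest: P16.

== RESULT ==
9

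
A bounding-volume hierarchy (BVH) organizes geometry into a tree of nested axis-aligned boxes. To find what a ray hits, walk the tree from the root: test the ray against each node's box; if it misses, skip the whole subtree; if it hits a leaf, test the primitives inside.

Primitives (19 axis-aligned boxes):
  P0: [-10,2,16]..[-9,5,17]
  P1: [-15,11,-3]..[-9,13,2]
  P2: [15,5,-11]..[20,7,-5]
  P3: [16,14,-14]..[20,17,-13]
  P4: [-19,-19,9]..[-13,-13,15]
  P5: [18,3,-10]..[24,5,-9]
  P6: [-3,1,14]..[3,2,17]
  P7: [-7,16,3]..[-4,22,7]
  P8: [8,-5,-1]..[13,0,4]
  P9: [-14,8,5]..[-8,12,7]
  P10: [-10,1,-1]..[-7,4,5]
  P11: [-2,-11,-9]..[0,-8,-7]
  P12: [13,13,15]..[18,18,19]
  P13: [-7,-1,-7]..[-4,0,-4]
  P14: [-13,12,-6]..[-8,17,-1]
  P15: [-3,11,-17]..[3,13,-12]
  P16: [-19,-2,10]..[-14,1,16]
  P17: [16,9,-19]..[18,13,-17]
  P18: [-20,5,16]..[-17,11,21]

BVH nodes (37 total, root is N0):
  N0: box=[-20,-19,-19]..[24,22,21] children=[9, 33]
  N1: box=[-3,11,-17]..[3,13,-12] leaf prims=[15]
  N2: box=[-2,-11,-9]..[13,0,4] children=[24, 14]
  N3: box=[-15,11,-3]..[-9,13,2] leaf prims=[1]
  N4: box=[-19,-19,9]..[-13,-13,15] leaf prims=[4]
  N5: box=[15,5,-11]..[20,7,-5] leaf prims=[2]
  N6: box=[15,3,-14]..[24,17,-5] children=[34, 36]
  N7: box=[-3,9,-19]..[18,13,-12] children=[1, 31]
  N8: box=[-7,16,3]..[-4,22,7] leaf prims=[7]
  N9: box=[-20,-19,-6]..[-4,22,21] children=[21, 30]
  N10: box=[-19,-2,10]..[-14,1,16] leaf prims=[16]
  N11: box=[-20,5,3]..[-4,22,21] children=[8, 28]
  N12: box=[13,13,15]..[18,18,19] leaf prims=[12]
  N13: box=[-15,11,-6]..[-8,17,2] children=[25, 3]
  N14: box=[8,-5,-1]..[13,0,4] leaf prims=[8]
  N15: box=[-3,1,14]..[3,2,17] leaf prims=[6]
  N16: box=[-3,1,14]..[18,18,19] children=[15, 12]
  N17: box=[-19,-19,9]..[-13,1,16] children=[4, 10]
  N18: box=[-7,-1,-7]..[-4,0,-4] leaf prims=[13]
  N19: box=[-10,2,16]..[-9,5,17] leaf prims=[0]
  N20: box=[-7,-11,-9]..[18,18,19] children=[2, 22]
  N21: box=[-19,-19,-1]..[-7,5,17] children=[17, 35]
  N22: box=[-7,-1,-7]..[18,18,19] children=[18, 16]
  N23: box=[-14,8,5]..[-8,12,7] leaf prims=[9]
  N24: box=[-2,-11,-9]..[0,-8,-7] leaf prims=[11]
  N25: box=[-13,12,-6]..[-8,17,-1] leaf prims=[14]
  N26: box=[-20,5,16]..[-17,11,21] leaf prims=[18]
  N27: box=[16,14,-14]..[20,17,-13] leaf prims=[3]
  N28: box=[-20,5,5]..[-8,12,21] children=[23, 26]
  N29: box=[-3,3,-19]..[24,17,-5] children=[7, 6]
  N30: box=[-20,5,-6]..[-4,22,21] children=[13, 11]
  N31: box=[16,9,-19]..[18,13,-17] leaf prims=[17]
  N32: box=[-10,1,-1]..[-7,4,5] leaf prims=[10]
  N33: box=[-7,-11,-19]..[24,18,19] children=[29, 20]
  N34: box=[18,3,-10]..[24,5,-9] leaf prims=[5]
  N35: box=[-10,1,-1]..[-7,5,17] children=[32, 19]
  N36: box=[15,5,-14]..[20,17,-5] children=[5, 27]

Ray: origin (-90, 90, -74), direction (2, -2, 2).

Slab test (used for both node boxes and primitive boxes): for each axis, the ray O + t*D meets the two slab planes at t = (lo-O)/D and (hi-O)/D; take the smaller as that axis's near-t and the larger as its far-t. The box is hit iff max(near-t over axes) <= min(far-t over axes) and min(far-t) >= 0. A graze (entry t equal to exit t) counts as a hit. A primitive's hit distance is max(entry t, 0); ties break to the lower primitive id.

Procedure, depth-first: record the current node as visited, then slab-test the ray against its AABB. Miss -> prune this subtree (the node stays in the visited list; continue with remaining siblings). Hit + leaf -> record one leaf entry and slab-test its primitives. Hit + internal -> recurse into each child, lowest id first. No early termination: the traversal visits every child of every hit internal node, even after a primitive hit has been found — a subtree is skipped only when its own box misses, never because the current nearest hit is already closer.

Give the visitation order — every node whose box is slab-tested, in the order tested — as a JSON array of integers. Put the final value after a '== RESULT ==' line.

Trace the traversal:
N0 x:[35,57] y:[34,109/2] z:[55/2,95/2] -> hit [35,95/2], descend [9, 33]
  N9 x:[35,43] y:[34,109/2] z:[34,95/2] -> hit [35,43], descend [21, 30]
    N21 x:[71/2,83/2] y:[85/2,109/2] z:[73/2,91/2] -> miss, prune
    N30 x:[35,43] y:[34,85/2] z:[34,95/2] -> hit [35,85/2], descend [11, 13]
      N11 x:[35,43] y:[34,85/2] z:[77/2,95/2] -> hit [77/2,85/2], descend [8, 28]
        N8 x:[83/2,43] y:[34,37] z:[77/2,81/2] -> miss, prune
        N28 x:[35,41] y:[39,85/2] z:[79/2,95/2] -> hit [79/2,41], descend [23, 26]
          N23 x:[38,41] y:[39,41] z:[79/2,81/2] -> hit [79/2,81/2] leaf, test {P9@t=79/2}
          N26 x:[35,73/2] y:[79/2,85/2] z:[45,95/2] -> miss, prune
      N13 x:[75/2,41] y:[73/2,79/2] z:[34,38] -> hit [75/2,38], descend [3, 25]
        N3 x:[75/2,81/2] y:[77/2,79/2] z:[71/2,38] -> miss, prune
        N25 x:[77/2,41] y:[73/2,39] z:[34,73/2] -> miss, prune
  N33 x:[83/2,57] y:[36,101/2] z:[55/2,93/2] -> hit [83/2,93/2], descend [20, 29]
    N20 x:[83/2,54] y:[36,101/2] z:[65/2,93/2] -> hit [83/2,93/2], descend [2, 22]
      N2 x:[44,103/2] y:[45,101/2] z:[65/2,39] -> miss, prune
      N22 x:[83/2,54] y:[36,91/2] z:[67/2,93/2] -> hit [83/2,91/2], descend [16, 18]
        N16 x:[87/2,54] y:[36,89/2] z:[44,93/2] -> hit [44,89/2], descend [12, 15]
          N12 x:[103/2,54] y:[36,77/2] z:[89/2,93/2] -> miss, prune
          N15 x:[87/2,93/2] y:[44,89/2] z:[44,91/2] -> hit [44,89/2] leaf, test {P6@t=44}
        N18 x:[83/2,43] y:[45,91/2] z:[67/2,35] -> miss, prune
    N29 x:[87/2,57] y:[73/2,87/2] z:[55/2,69/2] -> miss, prune

Summary -> nodes [0, 9, 21, 30, 11, 8, 28, 23, 26, 13, 3, 25, 33, 20, 2, 22, 16, 12, 15, 18, 29]; box-tests=21; leaf-entries=2; first=P9

== RESULT ==
[0, 9, 21, 30, 11, 8, 28, 23, 26, 13, 3, 25, 33, 20, 2, 22, 16, 12, 15, 18, 29]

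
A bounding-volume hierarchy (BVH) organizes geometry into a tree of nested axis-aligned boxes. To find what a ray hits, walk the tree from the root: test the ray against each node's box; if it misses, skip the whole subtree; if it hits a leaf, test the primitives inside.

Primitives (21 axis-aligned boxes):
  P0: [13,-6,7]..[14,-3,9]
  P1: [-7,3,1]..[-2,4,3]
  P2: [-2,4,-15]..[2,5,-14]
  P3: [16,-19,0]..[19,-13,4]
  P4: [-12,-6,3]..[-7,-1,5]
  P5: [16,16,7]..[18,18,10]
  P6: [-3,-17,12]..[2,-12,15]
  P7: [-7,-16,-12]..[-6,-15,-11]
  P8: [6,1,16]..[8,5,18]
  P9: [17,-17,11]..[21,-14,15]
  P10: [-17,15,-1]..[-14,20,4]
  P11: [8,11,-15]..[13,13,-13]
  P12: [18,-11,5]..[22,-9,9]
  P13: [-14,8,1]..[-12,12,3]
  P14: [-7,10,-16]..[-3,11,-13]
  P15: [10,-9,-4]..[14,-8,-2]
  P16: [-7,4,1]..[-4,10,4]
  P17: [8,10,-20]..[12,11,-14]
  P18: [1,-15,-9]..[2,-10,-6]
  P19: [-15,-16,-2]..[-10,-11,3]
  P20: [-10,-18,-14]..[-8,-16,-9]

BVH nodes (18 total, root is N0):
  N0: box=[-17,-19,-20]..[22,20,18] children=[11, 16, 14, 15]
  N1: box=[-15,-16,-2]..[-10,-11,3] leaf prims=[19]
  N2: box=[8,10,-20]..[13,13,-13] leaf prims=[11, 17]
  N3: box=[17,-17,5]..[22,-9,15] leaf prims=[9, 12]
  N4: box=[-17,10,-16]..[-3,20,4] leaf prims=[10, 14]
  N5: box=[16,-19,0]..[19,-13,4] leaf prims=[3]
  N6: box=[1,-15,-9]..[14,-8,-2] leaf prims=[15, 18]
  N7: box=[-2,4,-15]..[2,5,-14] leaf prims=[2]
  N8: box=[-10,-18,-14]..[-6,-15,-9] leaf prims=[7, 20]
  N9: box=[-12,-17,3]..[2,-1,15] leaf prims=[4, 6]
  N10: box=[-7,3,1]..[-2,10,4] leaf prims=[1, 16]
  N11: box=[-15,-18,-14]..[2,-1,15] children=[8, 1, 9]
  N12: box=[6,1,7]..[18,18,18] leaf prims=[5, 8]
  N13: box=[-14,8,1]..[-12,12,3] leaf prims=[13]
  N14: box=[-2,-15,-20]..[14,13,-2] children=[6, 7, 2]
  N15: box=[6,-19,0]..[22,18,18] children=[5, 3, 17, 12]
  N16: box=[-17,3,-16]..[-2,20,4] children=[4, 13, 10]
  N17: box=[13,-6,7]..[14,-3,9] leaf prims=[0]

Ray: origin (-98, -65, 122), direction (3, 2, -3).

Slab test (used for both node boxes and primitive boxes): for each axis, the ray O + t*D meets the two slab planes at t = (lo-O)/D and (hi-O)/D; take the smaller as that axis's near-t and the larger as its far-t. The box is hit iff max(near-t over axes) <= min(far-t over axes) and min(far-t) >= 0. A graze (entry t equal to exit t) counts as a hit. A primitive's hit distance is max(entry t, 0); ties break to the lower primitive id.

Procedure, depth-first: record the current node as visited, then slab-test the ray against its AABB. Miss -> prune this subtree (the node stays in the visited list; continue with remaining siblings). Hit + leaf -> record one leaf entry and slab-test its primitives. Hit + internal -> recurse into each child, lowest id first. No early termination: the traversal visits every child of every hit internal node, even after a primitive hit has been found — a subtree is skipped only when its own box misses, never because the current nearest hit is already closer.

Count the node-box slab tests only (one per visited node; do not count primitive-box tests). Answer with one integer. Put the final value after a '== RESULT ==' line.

Walk:
N0 x:[27,40] y:[23,85/2] z:[104/3,142/3] -> hit [104/3,40], descend [11, 14, 15, 16]
  N11 x:[83/3,100/3] y:[47/2,32] z:[107/3,136/3] -> miss, prune
  N14 x:[32,112/3] y:[25,39] z:[124/3,142/3] -> miss, prune
  N15 x:[104/3,40] y:[23,83/2] z:[104/3,122/3] -> hit [104/3,40], descend [3, 5, 12, 17]
    N3 x:[115/3,40] y:[24,28] z:[107/3,39] -> miss, prune
    N5 x:[38,39] y:[23,26] z:[118/3,122/3] -> miss, prune
    N12 x:[104/3,116/3] y:[33,83/2] z:[104/3,115/3] -> hit [104/3,115/3] leaf, test {P5(miss), P8@t=104/3}
    N17 x:[37,112/3] y:[59/2,31] z:[113/3,115/3] -> miss, prune
  N16 x:[27,32] y:[34,85/2] z:[118/3,46] -> miss, prune

9 AABB tests over nodes [0, 11, 14, 15, 3, 5, 12, 17, 16]; 1 leaf entered; closest P8.

== RESULT ==
9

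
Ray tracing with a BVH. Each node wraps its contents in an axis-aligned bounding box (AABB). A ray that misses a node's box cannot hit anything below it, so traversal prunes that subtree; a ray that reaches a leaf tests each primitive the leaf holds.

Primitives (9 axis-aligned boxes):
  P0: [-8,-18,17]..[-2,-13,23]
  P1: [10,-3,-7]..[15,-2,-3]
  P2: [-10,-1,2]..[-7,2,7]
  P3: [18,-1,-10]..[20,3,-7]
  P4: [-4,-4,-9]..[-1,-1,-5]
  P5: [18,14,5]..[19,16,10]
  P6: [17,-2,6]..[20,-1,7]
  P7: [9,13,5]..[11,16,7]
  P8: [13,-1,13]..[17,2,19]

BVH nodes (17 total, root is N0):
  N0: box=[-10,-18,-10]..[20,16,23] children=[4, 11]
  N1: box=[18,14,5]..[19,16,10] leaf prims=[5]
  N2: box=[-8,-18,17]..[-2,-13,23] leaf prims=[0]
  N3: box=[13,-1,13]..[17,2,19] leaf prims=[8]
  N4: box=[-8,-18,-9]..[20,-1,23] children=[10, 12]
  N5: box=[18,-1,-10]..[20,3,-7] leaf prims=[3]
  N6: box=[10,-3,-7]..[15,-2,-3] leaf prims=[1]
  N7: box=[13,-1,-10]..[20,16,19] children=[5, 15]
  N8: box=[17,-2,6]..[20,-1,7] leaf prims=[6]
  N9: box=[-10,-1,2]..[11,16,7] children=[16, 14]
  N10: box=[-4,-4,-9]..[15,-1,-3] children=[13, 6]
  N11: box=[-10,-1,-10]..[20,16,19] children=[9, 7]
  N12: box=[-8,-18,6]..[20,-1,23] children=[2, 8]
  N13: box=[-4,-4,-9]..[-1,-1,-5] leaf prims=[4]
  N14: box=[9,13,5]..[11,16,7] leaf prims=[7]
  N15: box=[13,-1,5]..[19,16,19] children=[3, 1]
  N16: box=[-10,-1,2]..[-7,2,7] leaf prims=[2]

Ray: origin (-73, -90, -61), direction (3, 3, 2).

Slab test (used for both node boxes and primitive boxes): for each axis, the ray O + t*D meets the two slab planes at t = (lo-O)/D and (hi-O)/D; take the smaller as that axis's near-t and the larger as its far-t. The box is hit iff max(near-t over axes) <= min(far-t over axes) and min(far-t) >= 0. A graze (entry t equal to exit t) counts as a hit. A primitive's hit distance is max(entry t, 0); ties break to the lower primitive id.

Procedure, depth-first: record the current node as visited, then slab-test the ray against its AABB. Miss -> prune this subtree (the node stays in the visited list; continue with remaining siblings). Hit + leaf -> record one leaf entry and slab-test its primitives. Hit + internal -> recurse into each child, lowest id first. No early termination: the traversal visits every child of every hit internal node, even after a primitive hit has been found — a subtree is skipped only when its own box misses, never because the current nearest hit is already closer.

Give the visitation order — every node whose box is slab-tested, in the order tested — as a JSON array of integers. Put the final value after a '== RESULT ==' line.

Trace the traversal:
N0 x:[21,31] y:[24,106/3] z:[51/2,42] -> hit [51/2,31], descend [4, 11]
  N4 x:[65/3,31] y:[24,89/3] z:[26,42] -> hit [26,89/3], descend [10, 12]
    N10 x:[23,88/3] y:[86/3,89/3] z:[26,29] -> hit [86/3,29], descend [6, 13]
      N6 x:[83/3,88/3] y:[29,88/3] z:[27,29] -> hit [29,29] leaf, test {P1@t=29}
      N13 x:[23,24] y:[86/3,89/3] z:[26,28] -> miss, prune
    N12 x:[65/3,31] y:[24,89/3] z:[67/2,42] -> miss, prune
  N11 x:[21,31] y:[89/3,106/3] z:[51/2,40] -> hit [89/3,31], descend [7, 9]
    N7 x:[86/3,31] y:[89/3,106/3] z:[51/2,40] -> hit [89/3,31], descend [5, 15]
      N5 x:[91/3,31] y:[89/3,31] z:[51/2,27] -> miss, prune
      N15 x:[86/3,92/3] y:[89/3,106/3] z:[33,40] -> miss, prune
    N9 x:[21,28] y:[89/3,106/3] z:[63/2,34] -> miss, prune

Visited [0, 4, 10, 6, 13, 12, 11, 7, 5, 15, 9]. Tests: 11 box, 1 leaf. Nearest: P1.

== RESULT ==
[0, 4, 10, 6, 13, 12, 11, 7, 5, 15, 9]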